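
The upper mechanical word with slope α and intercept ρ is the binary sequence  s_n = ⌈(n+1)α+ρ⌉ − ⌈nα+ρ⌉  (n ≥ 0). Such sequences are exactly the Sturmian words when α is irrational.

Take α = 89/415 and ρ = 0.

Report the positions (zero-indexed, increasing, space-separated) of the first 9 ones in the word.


n=0: ⌈89/415⌉−⌈0/415⌉ = 1−0 = 1  ← one
n=1: ⌈178/415⌉−⌈89/415⌉ = 1−1 = 0
n=2: ⌈267/415⌉−⌈178/415⌉ = 1−1 = 0
n=3: ⌈356/415⌉−⌈267/415⌉ = 1−1 = 0
n=4: ⌈445/415⌉−⌈356/415⌉ = 2−1 = 1  ← one
n=5: ⌈534/415⌉−⌈445/415⌉ = 2−2 = 0
n=6: ⌈623/415⌉−⌈534/415⌉ = 2−2 = 0
n=7: ⌈712/415⌉−⌈623/415⌉ = 2−2 = 0
n=8: ⌈801/415⌉−⌈712/415⌉ = 2−2 = 0
n=9: ⌈890/415⌉−⌈801/415⌉ = 3−2 = 1  ← one
n=10: ⌈979/415⌉−⌈890/415⌉ = 3−3 = 0
n=11: ⌈1068/415⌉−⌈979/415⌉ = 3−3 = 0
n=12: ⌈1157/415⌉−⌈1068/415⌉ = 3−3 = 0
n=13: ⌈1246/415⌉−⌈1157/415⌉ = 4−3 = 1  ← one
n=14: ⌈1335/415⌉−⌈1246/415⌉ = 4−4 = 0
n=15: ⌈1424/415⌉−⌈1335/415⌉ = 4−4 = 0
n=16: ⌈1513/415⌉−⌈1424/415⌉ = 4−4 = 0
n=17: ⌈1602/415⌉−⌈1513/415⌉ = 4−4 = 0
n=18: ⌈1691/415⌉−⌈1602/415⌉ = 5−4 = 1  ← one
n=19: ⌈1780/415⌉−⌈1691/415⌉ = 5−5 = 0
n=20: ⌈1869/415⌉−⌈1780/415⌉ = 5−5 = 0
n=21: ⌈1958/415⌉−⌈1869/415⌉ = 5−5 = 0
n=22: ⌈2047/415⌉−⌈1958/415⌉ = 5−5 = 0
n=23: ⌈2136/415⌉−⌈2047/415⌉ = 6−5 = 1  ← one
n=24: ⌈2225/415⌉−⌈2136/415⌉ = 6−6 = 0
n=25: ⌈2314/415⌉−⌈2225/415⌉ = 6−6 = 0
n=26: ⌈2403/415⌉−⌈2314/415⌉ = 6−6 = 0
n=27: ⌈2492/415⌉−⌈2403/415⌉ = 7−6 = 1  ← one
n=28: ⌈2581/415⌉−⌈2492/415⌉ = 7−7 = 0
n=29: ⌈2670/415⌉−⌈2581/415⌉ = 7−7 = 0
n=30: ⌈2759/415⌉−⌈2670/415⌉ = 7−7 = 0
n=31: ⌈2848/415⌉−⌈2759/415⌉ = 7−7 = 0
n=32: ⌈2937/415⌉−⌈2848/415⌉ = 8−7 = 1  ← one
n=33: ⌈3026/415⌉−⌈2937/415⌉ = 8−8 = 0
n=34: ⌈3115/415⌉−⌈3026/415⌉ = 8−8 = 0
n=35: ⌈3204/415⌉−⌈3115/415⌉ = 8−8 = 0
n=36: ⌈3293/415⌉−⌈3204/415⌉ = 8−8 = 0
n=37: ⌈3382/415⌉−⌈3293/415⌉ = 9−8 = 1  ← one
positions of the first 9 ones: 0 4 9 13 18 23 27 32 37

0 4 9 13 18 23 27 32 37


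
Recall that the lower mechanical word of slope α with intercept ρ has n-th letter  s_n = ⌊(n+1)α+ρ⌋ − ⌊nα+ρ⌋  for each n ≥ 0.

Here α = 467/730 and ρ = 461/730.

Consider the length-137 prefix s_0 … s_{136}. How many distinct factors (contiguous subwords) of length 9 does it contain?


t_n = ⌊(n·467+461)/730⌋ for n = 0 … 137:
  n=0…9: ⌊461/730⌋=0 ⌊928/730⌋=1 ⌊1395/730⌋=1 ⌊1862/730⌋=2 ⌊2329/730⌋=3 ⌊2796/730⌋=3 ⌊3263/730⌋=4 ⌊3730/730⌋=5 ⌊4197/730⌋=5 ⌊4664/730⌋=6
  n=10…19: ⌊5131/730⌋=7 ⌊5598/730⌋=7 ⌊6065/730⌋=8 ⌊6532/730⌋=8 ⌊6999/730⌋=9 ⌊7466/730⌋=10 ⌊7933/730⌋=10 ⌊8400/730⌋=11 ⌊8867/730⌋=12 ⌊9334/730⌋=12
  n=20…29: ⌊9801/730⌋=13 ⌊10268/730⌋=14 ⌊10735/730⌋=14 ⌊11202/730⌋=15 ⌊11669/730⌋=15 ⌊12136/730⌋=16 ⌊12603/730⌋=17 ⌊13070/730⌋=17 ⌊13537/730⌋=18 ⌊14004/730⌋=19
  n=30…39: ⌊14471/730⌋=19 ⌊14938/730⌋=20 ⌊15405/730⌋=21 ⌊15872/730⌋=21 ⌊16339/730⌋=22 ⌊16806/730⌋=23 ⌊17273/730⌋=23 ⌊17740/730⌋=24 ⌊18207/730⌋=24 ⌊18674/730⌋=25
  n=40…49: ⌊19141/730⌋=26 ⌊19608/730⌋=26 ⌊20075/730⌋=27 ⌊20542/730⌋=28 ⌊21009/730⌋=28 ⌊21476/730⌋=29 ⌊21943/730⌋=30 ⌊22410/730⌋=30 ⌊22877/730⌋=31 ⌊23344/730⌋=31
  n=50…59: ⌊23811/730⌋=32 ⌊24278/730⌋=33 ⌊24745/730⌋=33 ⌊25212/730⌋=34 ⌊25679/730⌋=35 ⌊26146/730⌋=35 ⌊26613/730⌋=36 ⌊27080/730⌋=37 ⌊27547/730⌋=37 ⌊28014/730⌋=38
  n=60…69: ⌊28481/730⌋=39 ⌊28948/730⌋=39 ⌊29415/730⌋=40 ⌊29882/730⌋=40 ⌊30349/730⌋=41 ⌊30816/730⌋=42 ⌊31283/730⌋=42 ⌊31750/730⌋=43 ⌊32217/730⌋=44 ⌊32684/730⌋=44
  n=70…79: ⌊33151/730⌋=45 ⌊33618/730⌋=46 ⌊34085/730⌋=46 ⌊34552/730⌋=47 ⌊35019/730⌋=47 ⌊35486/730⌋=48 ⌊35953/730⌋=49 ⌊36420/730⌋=49 ⌊36887/730⌋=50 ⌊37354/730⌋=51
  n=80…89: ⌊37821/730⌋=51 ⌊38288/730⌋=52 ⌊38755/730⌋=53 ⌊39222/730⌋=53 ⌊39689/730⌋=54 ⌊40156/730⌋=55 ⌊40623/730⌋=55 ⌊41090/730⌋=56 ⌊41557/730⌋=56 ⌊42024/730⌋=57
  n=90…99: ⌊42491/730⌋=58 ⌊42958/730⌋=58 ⌊43425/730⌋=59 ⌊43892/730⌋=60 ⌊44359/730⌋=60 ⌊44826/730⌋=61 ⌊45293/730⌋=62 ⌊45760/730⌋=62 ⌊46227/730⌋=63 ⌊46694/730⌋=63
  n=100…109: ⌊47161/730⌋=64 ⌊47628/730⌋=65 ⌊48095/730⌋=65 ⌊48562/730⌋=66 ⌊49029/730⌋=67 ⌊49496/730⌋=67 ⌊49963/730⌋=68 ⌊50430/730⌋=69 ⌊50897/730⌋=69 ⌊51364/730⌋=70
  n=110…119: ⌊51831/730⌋=71 ⌊52298/730⌋=71 ⌊52765/730⌋=72 ⌊53232/730⌋=72 ⌊53699/730⌋=73 ⌊54166/730⌋=74 ⌊54633/730⌋=74 ⌊55100/730⌋=75 ⌊55567/730⌋=76 ⌊56034/730⌋=76
  n=120…129: ⌊56501/730⌋=77 ⌊56968/730⌋=78 ⌊57435/730⌋=78 ⌊57902/730⌋=79 ⌊58369/730⌋=79 ⌊58836/730⌋=80 ⌊59303/730⌋=81 ⌊59770/730⌋=81 ⌊60237/730⌋=82 ⌊60704/730⌋=83
  n=130…137: ⌊61171/730⌋=83 ⌊61638/730⌋=84 ⌊62105/730⌋=85 ⌊62572/730⌋=85 ⌊63039/730⌋=86 ⌊63506/730⌋=86 ⌊63973/730⌋=87 ⌊64440/730⌋=88
s_n = t_(n+1) − t_n for n = 0 … 136 gives
prefix = 10110110110101101101101011011011011010110110110101101101101101011011011010110110110110101101101101011011011011010110110110101101101101011
slide a length-9 window over [0..8] … [128..136] (129 windows); first occurrence of each distinct factor:
  [  0..  8] 101101101
  [  1..  9] 011011011
  [  2.. 10] 110110110
  [  4.. 12] 011011010
  [  5.. 13] 110110101
  [  6.. 14] 101101011
  [  7.. 15] 011010110
  [  8.. 16] 110101101
  [  9.. 17] 101011011
  [ 10.. 18] 010110110
  (the other 119 windows repeat one of these)
distinct factors: {010110110, 011010110, 011011010, 011011011, 101011011, 101101011, 101101101, 110101101, 110110101, 110110110}
count = 10  (Sturmian bound for length 9 is 10)

10


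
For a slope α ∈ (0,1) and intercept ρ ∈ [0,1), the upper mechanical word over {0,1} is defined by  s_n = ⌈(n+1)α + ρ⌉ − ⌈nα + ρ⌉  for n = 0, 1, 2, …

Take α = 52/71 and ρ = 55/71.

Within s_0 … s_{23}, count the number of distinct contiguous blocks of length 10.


t_n = ⌈(n·52+55)/71⌉ for n = 0 … 24:
  n=0…9: ⌈55/71⌉=1 ⌈107/71⌉=2 ⌈159/71⌉=3 ⌈211/71⌉=3 ⌈263/71⌉=4 ⌈315/71⌉=5 ⌈367/71⌉=6 ⌈419/71⌉=6 ⌈471/71⌉=7 ⌈523/71⌉=8
  n=10…19: ⌈575/71⌉=9 ⌈627/71⌉=9 ⌈679/71⌉=10 ⌈731/71⌉=11 ⌈783/71⌉=12 ⌈835/71⌉=12 ⌈887/71⌉=13 ⌈939/71⌉=14 ⌈991/71⌉=14 ⌈1043/71⌉=15
  n=20…24: ⌈1095/71⌉=16 ⌈1147/71⌉=17 ⌈1199/71⌉=17 ⌈1251/71⌉=18 ⌈1303/71⌉=19
s_n = t_(n+1) − t_n for n = 0 … 23 gives
prefix = 110111011101110110111011
slide a length-10 window over [0..9] … [14..23] (15 windows); first occurrence of each distinct factor:
  [  0..  9] 1101110111
  [  1.. 10] 1011101110
  [  2.. 11] 0111011101
  [  3.. 12] 1110111011
  [  8.. 17] 1101110110
  [  9.. 18] 1011101101
  [ 10.. 19] 0111011011
  [ 11.. 20] 1110110111
  [ 12.. 21] 1101101110
  [ 13.. 22] 1011011101
  [ 14.. 23] 0110111011
  (the other 4 windows repeat one of these)
distinct factors: {0110111011, 0111011011, 0111011101, 1011011101, 1011101101, 1011101110, 1101101110, 1101110110, 1101110111, 1110110111, 1110111011}
count = 11  (Sturmian bound for length 10 is 11)

11


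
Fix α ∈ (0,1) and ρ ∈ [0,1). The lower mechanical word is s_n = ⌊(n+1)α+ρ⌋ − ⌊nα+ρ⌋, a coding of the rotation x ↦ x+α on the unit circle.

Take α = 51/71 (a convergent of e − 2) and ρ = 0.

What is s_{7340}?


1

(n+1)α + ρ = (7341·51) / 71 = 374391/71
nα + ρ     = (7340·51) / 71 = 374340/71
⌊374391/71⌋ = 5273,  ⌊374340/71⌋ = 5272
s_{7340} = 5273 − 5272 = 1


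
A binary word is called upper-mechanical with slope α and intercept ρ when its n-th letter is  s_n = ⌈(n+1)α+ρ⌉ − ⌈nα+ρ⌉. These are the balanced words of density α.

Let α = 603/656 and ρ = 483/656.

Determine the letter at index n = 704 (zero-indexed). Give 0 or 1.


(n+1)α + ρ = (705·603 + 483) / 656 = 425598/656
nα + ρ     = (704·603 + 483) / 656 = 424995/656
⌈425598/656⌉ = 649,  ⌈424995/656⌉ = 648
s_{704} = 649 − 648 = 1

1


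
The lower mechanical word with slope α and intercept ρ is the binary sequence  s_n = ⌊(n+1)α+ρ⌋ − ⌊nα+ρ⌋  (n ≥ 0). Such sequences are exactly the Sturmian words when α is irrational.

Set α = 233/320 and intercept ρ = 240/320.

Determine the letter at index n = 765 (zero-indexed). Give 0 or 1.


1

(n+1)α + ρ = (766·233 + 240) / 320 = 178718/320
nα + ρ     = (765·233 + 240) / 320 = 178485/320
⌊178718/320⌋ = 558,  ⌊178485/320⌋ = 557
s_{765} = 558 − 557 = 1


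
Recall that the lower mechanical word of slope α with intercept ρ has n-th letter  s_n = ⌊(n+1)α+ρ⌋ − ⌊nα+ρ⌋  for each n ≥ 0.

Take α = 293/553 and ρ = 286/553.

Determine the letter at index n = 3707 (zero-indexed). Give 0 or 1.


1

(n+1)α + ρ = (3708·293 + 286) / 553 = 1086730/553
nα + ρ     = (3707·293 + 286) / 553 = 1086437/553
⌊1086730/553⌋ = 1965,  ⌊1086437/553⌋ = 1964
s_{3707} = 1965 − 1964 = 1


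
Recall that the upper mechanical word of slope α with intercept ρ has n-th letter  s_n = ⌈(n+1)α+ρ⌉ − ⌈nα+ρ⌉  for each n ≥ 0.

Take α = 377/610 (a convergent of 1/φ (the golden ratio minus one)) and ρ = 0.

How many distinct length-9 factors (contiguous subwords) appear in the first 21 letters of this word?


t_n = ⌈(n·377)/610⌉ for n = 0 … 21:
  n=0…9: ⌈0/610⌉=0 ⌈377/610⌉=1 ⌈754/610⌉=2 ⌈1131/610⌉=2 ⌈1508/610⌉=3 ⌈1885/610⌉=4 ⌈2262/610⌉=4 ⌈2639/610⌉=5 ⌈3016/610⌉=5 ⌈3393/610⌉=6
  n=10…19: ⌈3770/610⌉=7 ⌈4147/610⌉=7 ⌈4524/610⌉=8 ⌈4901/610⌉=9 ⌈5278/610⌉=9 ⌈5655/610⌉=10 ⌈6032/610⌉=10 ⌈6409/610⌉=11 ⌈6786/610⌉=12 ⌈7163/610⌉=12
  n=20…21: ⌈7540/610⌉=13 ⌈7917/610⌉=13
s_n = t_(n+1) − t_n for n = 0 … 20 gives
prefix = 110110101101101011010
slide a length-9 window over [0..8] … [12..20] (13 windows); first occurrence of each distinct factor:
  [  0..  8] 110110101
  [  1..  9] 101101011
  [  2.. 10] 011010110
  [  3.. 11] 110101101
  [  4.. 12] 101011011
  [  5.. 13] 010110110
  [  6.. 14] 101101101
  [  7.. 15] 011011010
  [ 12.. 20] 101011010
  (the other 4 windows repeat one of these)
distinct factors: {010110110, 011010110, 011011010, 101011010, 101011011, 101101011, 101101101, 110101101, 110110101}
count = 9  (Sturmian bound for length 9 is 10)

9


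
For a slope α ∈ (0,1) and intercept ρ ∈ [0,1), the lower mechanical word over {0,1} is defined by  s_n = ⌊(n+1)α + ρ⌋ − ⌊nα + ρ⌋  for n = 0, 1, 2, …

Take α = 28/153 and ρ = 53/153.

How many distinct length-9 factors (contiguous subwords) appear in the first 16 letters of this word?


8

t_n = ⌊(n·28+53)/153⌋ for n = 0 … 16:
  n=0…9: ⌊53/153⌋=0 ⌊81/153⌋=0 ⌊109/153⌋=0 ⌊137/153⌋=0 ⌊165/153⌋=1 ⌊193/153⌋=1 ⌊221/153⌋=1 ⌊249/153⌋=1 ⌊277/153⌋=1 ⌊305/153⌋=1
  n=10…16: ⌊333/153⌋=2 ⌊361/153⌋=2 ⌊389/153⌋=2 ⌊417/153⌋=2 ⌊445/153⌋=2 ⌊473/153⌋=3 ⌊501/153⌋=3
s_n = t_(n+1) − t_n for n = 0 … 15 gives
prefix = 0001000001000010
slide a length-9 window over [0..8] … [7..15] (8 windows); first occurrence of each distinct factor:
  [  0..  8] 000100000
  [  1..  9] 001000001
  [  2.. 10] 010000010
  [  3.. 11] 100000100
  [  4.. 12] 000001000
  [  5.. 13] 000010000
  [  6.. 14] 000100001
  [  7.. 15] 001000010
distinct factors: {000001000, 000010000, 000100000, 000100001, 001000001, 001000010, 010000010, 100000100}
count = 8  (Sturmian bound for length 9 is 10)


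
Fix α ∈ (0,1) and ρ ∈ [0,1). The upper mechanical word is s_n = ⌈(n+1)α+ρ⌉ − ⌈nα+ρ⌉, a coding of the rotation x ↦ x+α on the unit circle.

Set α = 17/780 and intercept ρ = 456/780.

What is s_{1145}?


(n+1)α + ρ = (1146·17 + 456) / 780 = 19938/780
nα + ρ     = (1145·17 + 456) / 780 = 19921/780
⌈19938/780⌉ = 26,  ⌈19921/780⌉ = 26
s_{1145} = 26 − 26 = 0

0


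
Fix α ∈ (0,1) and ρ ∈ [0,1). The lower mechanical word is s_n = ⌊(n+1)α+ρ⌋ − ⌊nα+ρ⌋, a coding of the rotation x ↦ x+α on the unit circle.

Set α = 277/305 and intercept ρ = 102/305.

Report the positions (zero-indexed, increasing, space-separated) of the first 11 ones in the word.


n=0: ⌊379/305⌋−⌊102/305⌋ = 1−0 = 1  ← one
n=1: ⌊656/305⌋−⌊379/305⌋ = 2−1 = 1  ← one
n=2: ⌊933/305⌋−⌊656/305⌋ = 3−2 = 1  ← one
n=3: ⌊1210/305⌋−⌊933/305⌋ = 3−3 = 0
n=4: ⌊1487/305⌋−⌊1210/305⌋ = 4−3 = 1  ← one
n=5: ⌊1764/305⌋−⌊1487/305⌋ = 5−4 = 1  ← one
n=6: ⌊2041/305⌋−⌊1764/305⌋ = 6−5 = 1  ← one
n=7: ⌊2318/305⌋−⌊2041/305⌋ = 7−6 = 1  ← one
n=8: ⌊2595/305⌋−⌊2318/305⌋ = 8−7 = 1  ← one
n=9: ⌊2872/305⌋−⌊2595/305⌋ = 9−8 = 1  ← one
n=10: ⌊3149/305⌋−⌊2872/305⌋ = 10−9 = 1  ← one
n=11: ⌊3426/305⌋−⌊3149/305⌋ = 11−10 = 1  ← one
positions of the first 11 ones: 0 1 2 4 5 6 7 8 9 10 11

0 1 2 4 5 6 7 8 9 10 11


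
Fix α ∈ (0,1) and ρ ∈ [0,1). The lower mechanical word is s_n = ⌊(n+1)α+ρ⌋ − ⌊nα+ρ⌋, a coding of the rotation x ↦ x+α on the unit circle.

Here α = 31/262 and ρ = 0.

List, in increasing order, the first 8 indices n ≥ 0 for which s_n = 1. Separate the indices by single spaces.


8 16 25 33 42 50 59 67

n=0: ⌊31/262⌋−⌊0/262⌋ = 0−0 = 0
n=1: ⌊62/262⌋−⌊31/262⌋ = 0−0 = 0
  …
n=8: ⌊279/262⌋−⌊248/262⌋ = 1−0 = 1  ← one
n=9: ⌊310/262⌋−⌊279/262⌋ = 1−1 = 0
n=10: ⌊341/262⌋−⌊310/262⌋ = 1−1 = 0
  …
n=16: ⌊527/262⌋−⌊496/262⌋ = 2−1 = 1  ← one
n=17: ⌊558/262⌋−⌊527/262⌋ = 2−2 = 0
n=18: ⌊589/262⌋−⌊558/262⌋ = 2−2 = 0
  …
n=25: ⌊806/262⌋−⌊775/262⌋ = 3−2 = 1  ← one
n=26: ⌊837/262⌋−⌊806/262⌋ = 3−3 = 0
n=27: ⌊868/262⌋−⌊837/262⌋ = 3−3 = 0
  …
n=33: ⌊1054/262⌋−⌊1023/262⌋ = 4−3 = 1  ← one
n=34: ⌊1085/262⌋−⌊1054/262⌋ = 4−4 = 0
n=35: ⌊1116/262⌋−⌊1085/262⌋ = 4−4 = 0
  …
n=42: ⌊1333/262⌋−⌊1302/262⌋ = 5−4 = 1  ← one
n=43: ⌊1364/262⌋−⌊1333/262⌋ = 5−5 = 0
n=44: ⌊1395/262⌋−⌊1364/262⌋ = 5−5 = 0
  …
n=50: ⌊1581/262⌋−⌊1550/262⌋ = 6−5 = 1  ← one
n=51: ⌊1612/262⌋−⌊1581/262⌋ = 6−6 = 0
n=52: ⌊1643/262⌋−⌊1612/262⌋ = 6−6 = 0
  …
n=59: ⌊1860/262⌋−⌊1829/262⌋ = 7−6 = 1  ← one
n=60: ⌊1891/262⌋−⌊1860/262⌋ = 7−7 = 0
n=61: ⌊1922/262⌋−⌊1891/262⌋ = 7−7 = 0
  …
n=67: ⌊2108/262⌋−⌊2077/262⌋ = 8−7 = 1  ← one
positions of the first 8 ones: 8 16 25 33 42 50 59 67


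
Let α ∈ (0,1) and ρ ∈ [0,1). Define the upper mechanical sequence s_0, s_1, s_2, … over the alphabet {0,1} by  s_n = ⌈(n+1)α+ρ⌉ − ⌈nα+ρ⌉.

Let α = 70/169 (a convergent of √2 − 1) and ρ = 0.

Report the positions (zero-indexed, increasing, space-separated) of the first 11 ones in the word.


0 2 4 7 9 12 14 16 19 21 24

n=0: ⌈70/169⌉−⌈0/169⌉ = 1−0 = 1  ← one
n=1: ⌈140/169⌉−⌈70/169⌉ = 1−1 = 0
n=2: ⌈210/169⌉−⌈140/169⌉ = 2−1 = 1  ← one
n=3: ⌈280/169⌉−⌈210/169⌉ = 2−2 = 0
n=4: ⌈350/169⌉−⌈280/169⌉ = 3−2 = 1  ← one
n=5: ⌈420/169⌉−⌈350/169⌉ = 3−3 = 0
n=6: ⌈490/169⌉−⌈420/169⌉ = 3−3 = 0
n=7: ⌈560/169⌉−⌈490/169⌉ = 4−3 = 1  ← one
n=8: ⌈630/169⌉−⌈560/169⌉ = 4−4 = 0
n=9: ⌈700/169⌉−⌈630/169⌉ = 5−4 = 1  ← one
n=10: ⌈770/169⌉−⌈700/169⌉ = 5−5 = 0
n=11: ⌈840/169⌉−⌈770/169⌉ = 5−5 = 0
n=12: ⌈910/169⌉−⌈840/169⌉ = 6−5 = 1  ← one
n=13: ⌈980/169⌉−⌈910/169⌉ = 6−6 = 0
n=14: ⌈1050/169⌉−⌈980/169⌉ = 7−6 = 1  ← one
n=15: ⌈1120/169⌉−⌈1050/169⌉ = 7−7 = 0
n=16: ⌈1190/169⌉−⌈1120/169⌉ = 8−7 = 1  ← one
n=17: ⌈1260/169⌉−⌈1190/169⌉ = 8−8 = 0
n=18: ⌈1330/169⌉−⌈1260/169⌉ = 8−8 = 0
n=19: ⌈1400/169⌉−⌈1330/169⌉ = 9−8 = 1  ← one
n=20: ⌈1470/169⌉−⌈1400/169⌉ = 9−9 = 0
n=21: ⌈1540/169⌉−⌈1470/169⌉ = 10−9 = 1  ← one
n=22: ⌈1610/169⌉−⌈1540/169⌉ = 10−10 = 0
n=23: ⌈1680/169⌉−⌈1610/169⌉ = 10−10 = 0
n=24: ⌈1750/169⌉−⌈1680/169⌉ = 11−10 = 1  ← one
positions of the first 11 ones: 0 2 4 7 9 12 14 16 19 21 24


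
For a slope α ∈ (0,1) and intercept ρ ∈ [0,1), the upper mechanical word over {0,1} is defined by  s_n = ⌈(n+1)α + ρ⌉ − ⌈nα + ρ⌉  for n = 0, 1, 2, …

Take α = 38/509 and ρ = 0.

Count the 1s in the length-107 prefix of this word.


#1s = Σ_{n=0}^{106} s_n = Σ_{n=0}^{106} (⌈(n+1)α+ρ⌉ − ⌈nα+ρ⌉)
the sum telescopes: every ⌈nα+ρ⌉ with 0 < n < 107 appears once with + and once with −, leaving ⌈107α+ρ⌉ − ⌈0·α+ρ⌉
107α + ρ = (107·38) / 509 = 4066/509
ρ = 0/509
⌈4066/509⌉ = 8,  ⌈0/509⌉ = 0
#1s = 8 − 0 = 8

8


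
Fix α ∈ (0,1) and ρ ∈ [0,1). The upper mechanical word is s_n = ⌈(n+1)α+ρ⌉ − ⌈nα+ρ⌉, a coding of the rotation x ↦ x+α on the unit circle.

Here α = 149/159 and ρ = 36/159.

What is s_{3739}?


(n+1)α + ρ = (3740·149 + 36) / 159 = 557296/159
nα + ρ     = (3739·149 + 36) / 159 = 557147/159
⌈557296/159⌉ = 3506,  ⌈557147/159⌉ = 3505
s_{3739} = 3506 − 3505 = 1

1


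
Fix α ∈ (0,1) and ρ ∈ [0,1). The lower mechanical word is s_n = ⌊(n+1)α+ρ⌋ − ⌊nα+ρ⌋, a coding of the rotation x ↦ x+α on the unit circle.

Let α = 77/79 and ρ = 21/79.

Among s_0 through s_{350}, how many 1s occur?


342

#1s = Σ_{n=0}^{350} s_n = Σ_{n=0}^{350} (⌊(n+1)α+ρ⌋ − ⌊nα+ρ⌋)
the sum telescopes: every ⌊nα+ρ⌋ with 0 < n < 351 appears once with + and once with −, leaving ⌊351α+ρ⌋ − ⌊0·α+ρ⌋
351α + ρ = (351·77 + 21) / 79 = 27048/79
ρ = 21/79
⌊27048/79⌋ = 342,  ⌊21/79⌋ = 0
#1s = 342 − 0 = 342


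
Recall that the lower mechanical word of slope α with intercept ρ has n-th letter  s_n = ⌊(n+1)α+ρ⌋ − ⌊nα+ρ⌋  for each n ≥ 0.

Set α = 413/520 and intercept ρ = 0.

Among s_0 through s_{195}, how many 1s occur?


155

#1s = Σ_{n=0}^{195} s_n = Σ_{n=0}^{195} (⌊(n+1)α+ρ⌋ − ⌊nα+ρ⌋)
the sum telescopes: every ⌊nα+ρ⌋ with 0 < n < 196 appears once with + and once with −, leaving ⌊196α+ρ⌋ − ⌊0·α+ρ⌋
196α + ρ = (196·413) / 520 = 80948/520
ρ = 0/520
⌊80948/520⌋ = 155,  ⌊0/520⌋ = 0
#1s = 155 − 0 = 155


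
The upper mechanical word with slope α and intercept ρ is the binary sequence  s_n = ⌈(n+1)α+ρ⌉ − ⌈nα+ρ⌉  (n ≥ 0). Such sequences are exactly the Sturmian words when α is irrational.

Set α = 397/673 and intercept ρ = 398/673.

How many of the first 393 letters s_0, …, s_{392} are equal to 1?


#1s = Σ_{n=0}^{392} s_n = Σ_{n=0}^{392} (⌈(n+1)α+ρ⌉ − ⌈nα+ρ⌉)
the sum telescopes: every ⌈nα+ρ⌉ with 0 < n < 393 appears once with + and once with −, leaving ⌈393α+ρ⌉ − ⌈0·α+ρ⌉
393α + ρ = (393·397 + 398) / 673 = 156419/673
ρ = 398/673
⌈156419/673⌉ = 233,  ⌈398/673⌉ = 1
#1s = 233 − 1 = 232

232


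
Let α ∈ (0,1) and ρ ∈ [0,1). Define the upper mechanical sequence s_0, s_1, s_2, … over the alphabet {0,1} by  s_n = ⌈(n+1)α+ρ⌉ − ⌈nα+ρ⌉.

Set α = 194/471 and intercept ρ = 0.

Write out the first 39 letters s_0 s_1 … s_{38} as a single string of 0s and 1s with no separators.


n=0: ⌈(1·194)/471⌉ − ⌈(0·194)/471⌉ = ⌈194/471⌉ − ⌈0/471⌉ = 1 − 0 = 1
n=1: ⌈(2·194)/471⌉ − ⌈(1·194)/471⌉ = ⌈388/471⌉ − ⌈194/471⌉ = 1 − 1 = 0
n=2: ⌈(3·194)/471⌉ − ⌈(2·194)/471⌉ = ⌈582/471⌉ − ⌈388/471⌉ = 2 − 1 = 1
n=3: ⌈(4·194)/471⌉ − ⌈(3·194)/471⌉ = ⌈776/471⌉ − ⌈582/471⌉ = 2 − 2 = 0
n=4: ⌈(5·194)/471⌉ − ⌈(4·194)/471⌉ = ⌈970/471⌉ − ⌈776/471⌉ = 3 − 2 = 1
n=5: ⌈(6·194)/471⌉ − ⌈(5·194)/471⌉ = ⌈1164/471⌉ − ⌈970/471⌉ = 3 − 3 = 0
n=6: ⌈(7·194)/471⌉ − ⌈(6·194)/471⌉ = ⌈1358/471⌉ − ⌈1164/471⌉ = 3 − 3 = 0
n=7: ⌈(8·194)/471⌉ − ⌈(7·194)/471⌉ = ⌈1552/471⌉ − ⌈1358/471⌉ = 4 − 3 = 1
n=8: ⌈(9·194)/471⌉ − ⌈(8·194)/471⌉ = ⌈1746/471⌉ − ⌈1552/471⌉ = 4 − 4 = 0
n=9: ⌈(10·194)/471⌉ − ⌈(9·194)/471⌉ = ⌈1940/471⌉ − ⌈1746/471⌉ = 5 − 4 = 1
n=10: ⌈(11·194)/471⌉ − ⌈(10·194)/471⌉ = ⌈2134/471⌉ − ⌈1940/471⌉ = 5 − 5 = 0
n=11: ⌈(12·194)/471⌉ − ⌈(11·194)/471⌉ = ⌈2328/471⌉ − ⌈2134/471⌉ = 5 − 5 = 0
n=12: ⌈(13·194)/471⌉ − ⌈(12·194)/471⌉ = ⌈2522/471⌉ − ⌈2328/471⌉ = 6 − 5 = 1
n=13: ⌈(14·194)/471⌉ − ⌈(13·194)/471⌉ = ⌈2716/471⌉ − ⌈2522/471⌉ = 6 − 6 = 0
n=14: ⌈(15·194)/471⌉ − ⌈(14·194)/471⌉ = ⌈2910/471⌉ − ⌈2716/471⌉ = 7 − 6 = 1
n=15: ⌈(16·194)/471⌉ − ⌈(15·194)/471⌉ = ⌈3104/471⌉ − ⌈2910/471⌉ = 7 − 7 = 0
n=16: ⌈(17·194)/471⌉ − ⌈(16·194)/471⌉ = ⌈3298/471⌉ − ⌈3104/471⌉ = 8 − 7 = 1
n=17: ⌈(18·194)/471⌉ − ⌈(17·194)/471⌉ = ⌈3492/471⌉ − ⌈3298/471⌉ = 8 − 8 = 0
n=18: ⌈(19·194)/471⌉ − ⌈(18·194)/471⌉ = ⌈3686/471⌉ − ⌈3492/471⌉ = 8 − 8 = 0
n=19: ⌈(20·194)/471⌉ − ⌈(19·194)/471⌉ = ⌈3880/471⌉ − ⌈3686/471⌉ = 9 − 8 = 1
n=20: ⌈(21·194)/471⌉ − ⌈(20·194)/471⌉ = ⌈4074/471⌉ − ⌈3880/471⌉ = 9 − 9 = 0
n=21: ⌈(22·194)/471⌉ − ⌈(21·194)/471⌉ = ⌈4268/471⌉ − ⌈4074/471⌉ = 10 − 9 = 1
n=22: ⌈(23·194)/471⌉ − ⌈(22·194)/471⌉ = ⌈4462/471⌉ − ⌈4268/471⌉ = 10 − 10 = 0
n=23: ⌈(24·194)/471⌉ − ⌈(23·194)/471⌉ = ⌈4656/471⌉ − ⌈4462/471⌉ = 10 − 10 = 0
n=24: ⌈(25·194)/471⌉ − ⌈(24·194)/471⌉ = ⌈4850/471⌉ − ⌈4656/471⌉ = 11 − 10 = 1
n=25: ⌈(26·194)/471⌉ − ⌈(25·194)/471⌉ = ⌈5044/471⌉ − ⌈4850/471⌉ = 11 − 11 = 0
n=26: ⌈(27·194)/471⌉ − ⌈(26·194)/471⌉ = ⌈5238/471⌉ − ⌈5044/471⌉ = 12 − 11 = 1
n=27: ⌈(28·194)/471⌉ − ⌈(27·194)/471⌉ = ⌈5432/471⌉ − ⌈5238/471⌉ = 12 − 12 = 0
n=28: ⌈(29·194)/471⌉ − ⌈(28·194)/471⌉ = ⌈5626/471⌉ − ⌈5432/471⌉ = 12 − 12 = 0
n=29: ⌈(30·194)/471⌉ − ⌈(29·194)/471⌉ = ⌈5820/471⌉ − ⌈5626/471⌉ = 13 − 12 = 1
n=30: ⌈(31·194)/471⌉ − ⌈(30·194)/471⌉ = ⌈6014/471⌉ − ⌈5820/471⌉ = 13 − 13 = 0
n=31: ⌈(32·194)/471⌉ − ⌈(31·194)/471⌉ = ⌈6208/471⌉ − ⌈6014/471⌉ = 14 − 13 = 1
n=32: ⌈(33·194)/471⌉ − ⌈(32·194)/471⌉ = ⌈6402/471⌉ − ⌈6208/471⌉ = 14 − 14 = 0
n=33: ⌈(34·194)/471⌉ − ⌈(33·194)/471⌉ = ⌈6596/471⌉ − ⌈6402/471⌉ = 15 − 14 = 1
n=34: ⌈(35·194)/471⌉ − ⌈(34·194)/471⌉ = ⌈6790/471⌉ − ⌈6596/471⌉ = 15 − 15 = 0
n=35: ⌈(36·194)/471⌉ − ⌈(35·194)/471⌉ = ⌈6984/471⌉ − ⌈6790/471⌉ = 15 − 15 = 0
n=36: ⌈(37·194)/471⌉ − ⌈(36·194)/471⌉ = ⌈7178/471⌉ − ⌈6984/471⌉ = 16 − 15 = 1
n=37: ⌈(38·194)/471⌉ − ⌈(37·194)/471⌉ = ⌈7372/471⌉ − ⌈7178/471⌉ = 16 − 16 = 0
n=38: ⌈(39·194)/471⌉ − ⌈(38·194)/471⌉ = ⌈7566/471⌉ − ⌈7372/471⌉ = 17 − 16 = 1

101010010100101010010100101001010100101


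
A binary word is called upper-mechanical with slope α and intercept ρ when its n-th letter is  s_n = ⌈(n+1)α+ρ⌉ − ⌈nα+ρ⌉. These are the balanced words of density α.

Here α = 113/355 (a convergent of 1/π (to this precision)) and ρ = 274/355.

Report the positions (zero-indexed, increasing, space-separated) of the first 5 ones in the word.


0 3 7 10 13

n=0: ⌈387/355⌉−⌈274/355⌉ = 2−1 = 1  ← one
n=1: ⌈500/355⌉−⌈387/355⌉ = 2−2 = 0
n=2: ⌈613/355⌉−⌈500/355⌉ = 2−2 = 0
n=3: ⌈726/355⌉−⌈613/355⌉ = 3−2 = 1  ← one
n=4: ⌈839/355⌉−⌈726/355⌉ = 3−3 = 0
n=5: ⌈952/355⌉−⌈839/355⌉ = 3−3 = 0
n=6: ⌈1065/355⌉−⌈952/355⌉ = 3−3 = 0
n=7: ⌈1178/355⌉−⌈1065/355⌉ = 4−3 = 1  ← one
n=8: ⌈1291/355⌉−⌈1178/355⌉ = 4−4 = 0
n=9: ⌈1404/355⌉−⌈1291/355⌉ = 4−4 = 0
n=10: ⌈1517/355⌉−⌈1404/355⌉ = 5−4 = 1  ← one
n=11: ⌈1630/355⌉−⌈1517/355⌉ = 5−5 = 0
n=12: ⌈1743/355⌉−⌈1630/355⌉ = 5−5 = 0
n=13: ⌈1856/355⌉−⌈1743/355⌉ = 6−5 = 1  ← one
positions of the first 5 ones: 0 3 7 10 13


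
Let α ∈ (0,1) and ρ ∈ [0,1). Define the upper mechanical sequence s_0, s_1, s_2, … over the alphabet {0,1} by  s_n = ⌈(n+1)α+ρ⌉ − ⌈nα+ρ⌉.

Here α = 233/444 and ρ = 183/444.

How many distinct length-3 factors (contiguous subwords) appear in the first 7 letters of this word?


t_n = ⌈(n·233+183)/444⌉ for n = 0 … 7:
  n=0…7: ⌈183/444⌉=1 ⌈416/444⌉=1 ⌈649/444⌉=2 ⌈882/444⌉=2 ⌈1115/444⌉=3 ⌈1348/444⌉=4 ⌈1581/444⌉=4 ⌈1814/444⌉=5
s_n = t_(n+1) − t_n for n = 0 … 6 gives
prefix = 0101101
slide a length-3 window over [0..2] … [4..6] (5 windows); first occurrence of each distinct factor:
  [  0..  2] 010
  [  1..  3] 101
  [  2..  4] 011
  [  3..  5] 110
  (the other 1 window repeats one of these)
distinct factors: {010, 011, 101, 110}
count = 4  (Sturmian bound for length 3 is 4)

4


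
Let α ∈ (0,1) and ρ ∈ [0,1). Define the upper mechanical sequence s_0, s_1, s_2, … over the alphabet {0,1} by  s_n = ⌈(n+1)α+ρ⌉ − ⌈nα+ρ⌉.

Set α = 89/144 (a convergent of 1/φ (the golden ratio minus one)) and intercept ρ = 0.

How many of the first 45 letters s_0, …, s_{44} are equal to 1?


#1s = Σ_{n=0}^{44} s_n = Σ_{n=0}^{44} (⌈(n+1)α+ρ⌉ − ⌈nα+ρ⌉)
the sum telescopes: every ⌈nα+ρ⌉ with 0 < n < 45 appears once with + and once with −, leaving ⌈45α+ρ⌉ − ⌈0·α+ρ⌉
45α + ρ = (45·89) / 144 = 4005/144
ρ = 0/144
⌈4005/144⌉ = 28,  ⌈0/144⌉ = 0
#1s = 28 − 0 = 28

28


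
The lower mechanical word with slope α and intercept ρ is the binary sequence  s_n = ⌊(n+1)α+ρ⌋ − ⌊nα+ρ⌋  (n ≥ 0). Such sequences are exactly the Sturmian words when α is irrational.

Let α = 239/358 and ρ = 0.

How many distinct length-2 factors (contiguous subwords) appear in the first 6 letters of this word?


t_n = ⌊(n·239)/358⌋ for n = 0 … 6:
  n=0…6: ⌊0/358⌋=0 ⌊239/358⌋=0 ⌊478/358⌋=1 ⌊717/358⌋=2 ⌊956/358⌋=2 ⌊1195/358⌋=3 ⌊1434/358⌋=4
s_n = t_(n+1) − t_n for n = 0 … 5 gives
prefix = 011011
slide a length-2 window over [0..1] … [4..5] (5 windows); first occurrence of each distinct factor:
  [  0..  1] 01
  [  1..  2] 11
  [  2..  3] 10
  (the other 2 windows repeat one of these)
distinct factors: {01, 10, 11}
count = 3  (Sturmian bound for length 2 is 3)

3


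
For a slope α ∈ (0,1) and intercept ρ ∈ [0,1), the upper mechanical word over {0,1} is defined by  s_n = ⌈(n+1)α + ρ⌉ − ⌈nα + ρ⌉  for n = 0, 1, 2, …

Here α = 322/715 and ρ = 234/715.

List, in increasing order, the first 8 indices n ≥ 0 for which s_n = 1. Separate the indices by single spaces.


1 3 5 8 10 12 14 17

n=0: ⌈556/715⌉−⌈234/715⌉ = 1−1 = 0
n=1: ⌈878/715⌉−⌈556/715⌉ = 2−1 = 1  ← one
n=2: ⌈1200/715⌉−⌈878/715⌉ = 2−2 = 0
n=3: ⌈1522/715⌉−⌈1200/715⌉ = 3−2 = 1  ← one
n=4: ⌈1844/715⌉−⌈1522/715⌉ = 3−3 = 0
n=5: ⌈2166/715⌉−⌈1844/715⌉ = 4−3 = 1  ← one
n=6: ⌈2488/715⌉−⌈2166/715⌉ = 4−4 = 0
n=7: ⌈2810/715⌉−⌈2488/715⌉ = 4−4 = 0
n=8: ⌈3132/715⌉−⌈2810/715⌉ = 5−4 = 1  ← one
n=9: ⌈3454/715⌉−⌈3132/715⌉ = 5−5 = 0
n=10: ⌈3776/715⌉−⌈3454/715⌉ = 6−5 = 1  ← one
n=11: ⌈4098/715⌉−⌈3776/715⌉ = 6−6 = 0
n=12: ⌈4420/715⌉−⌈4098/715⌉ = 7−6 = 1  ← one
n=13: ⌈4742/715⌉−⌈4420/715⌉ = 7−7 = 0
n=14: ⌈5064/715⌉−⌈4742/715⌉ = 8−7 = 1  ← one
n=15: ⌈5386/715⌉−⌈5064/715⌉ = 8−8 = 0
n=16: ⌈5708/715⌉−⌈5386/715⌉ = 8−8 = 0
n=17: ⌈6030/715⌉−⌈5708/715⌉ = 9−8 = 1  ← one
positions of the first 8 ones: 1 3 5 8 10 12 14 17


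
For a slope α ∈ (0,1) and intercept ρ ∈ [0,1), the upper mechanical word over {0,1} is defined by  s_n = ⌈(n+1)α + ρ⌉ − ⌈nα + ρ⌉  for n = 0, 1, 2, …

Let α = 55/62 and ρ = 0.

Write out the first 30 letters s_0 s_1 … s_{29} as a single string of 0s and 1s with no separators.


111111110111111110111111110111

n=0: ⌈(1·55)/62⌉ − ⌈(0·55)/62⌉ = ⌈55/62⌉ − ⌈0/62⌉ = 1 − 0 = 1
n=1: ⌈(2·55)/62⌉ − ⌈(1·55)/62⌉ = ⌈110/62⌉ − ⌈55/62⌉ = 2 − 1 = 1
n=2: ⌈(3·55)/62⌉ − ⌈(2·55)/62⌉ = ⌈165/62⌉ − ⌈110/62⌉ = 3 − 2 = 1
n=3: ⌈(4·55)/62⌉ − ⌈(3·55)/62⌉ = ⌈220/62⌉ − ⌈165/62⌉ = 4 − 3 = 1
n=4: ⌈(5·55)/62⌉ − ⌈(4·55)/62⌉ = ⌈275/62⌉ − ⌈220/62⌉ = 5 − 4 = 1
n=5: ⌈(6·55)/62⌉ − ⌈(5·55)/62⌉ = ⌈330/62⌉ − ⌈275/62⌉ = 6 − 5 = 1
n=6: ⌈(7·55)/62⌉ − ⌈(6·55)/62⌉ = ⌈385/62⌉ − ⌈330/62⌉ = 7 − 6 = 1
n=7: ⌈(8·55)/62⌉ − ⌈(7·55)/62⌉ = ⌈440/62⌉ − ⌈385/62⌉ = 8 − 7 = 1
n=8: ⌈(9·55)/62⌉ − ⌈(8·55)/62⌉ = ⌈495/62⌉ − ⌈440/62⌉ = 8 − 8 = 0
n=9: ⌈(10·55)/62⌉ − ⌈(9·55)/62⌉ = ⌈550/62⌉ − ⌈495/62⌉ = 9 − 8 = 1
n=10: ⌈(11·55)/62⌉ − ⌈(10·55)/62⌉ = ⌈605/62⌉ − ⌈550/62⌉ = 10 − 9 = 1
n=11: ⌈(12·55)/62⌉ − ⌈(11·55)/62⌉ = ⌈660/62⌉ − ⌈605/62⌉ = 11 − 10 = 1
n=12: ⌈(13·55)/62⌉ − ⌈(12·55)/62⌉ = ⌈715/62⌉ − ⌈660/62⌉ = 12 − 11 = 1
n=13: ⌈(14·55)/62⌉ − ⌈(13·55)/62⌉ = ⌈770/62⌉ − ⌈715/62⌉ = 13 − 12 = 1
n=14: ⌈(15·55)/62⌉ − ⌈(14·55)/62⌉ = ⌈825/62⌉ − ⌈770/62⌉ = 14 − 13 = 1
n=15: ⌈(16·55)/62⌉ − ⌈(15·55)/62⌉ = ⌈880/62⌉ − ⌈825/62⌉ = 15 − 14 = 1
n=16: ⌈(17·55)/62⌉ − ⌈(16·55)/62⌉ = ⌈935/62⌉ − ⌈880/62⌉ = 16 − 15 = 1
n=17: ⌈(18·55)/62⌉ − ⌈(17·55)/62⌉ = ⌈990/62⌉ − ⌈935/62⌉ = 16 − 16 = 0
n=18: ⌈(19·55)/62⌉ − ⌈(18·55)/62⌉ = ⌈1045/62⌉ − ⌈990/62⌉ = 17 − 16 = 1
n=19: ⌈(20·55)/62⌉ − ⌈(19·55)/62⌉ = ⌈1100/62⌉ − ⌈1045/62⌉ = 18 − 17 = 1
n=20: ⌈(21·55)/62⌉ − ⌈(20·55)/62⌉ = ⌈1155/62⌉ − ⌈1100/62⌉ = 19 − 18 = 1
n=21: ⌈(22·55)/62⌉ − ⌈(21·55)/62⌉ = ⌈1210/62⌉ − ⌈1155/62⌉ = 20 − 19 = 1
n=22: ⌈(23·55)/62⌉ − ⌈(22·55)/62⌉ = ⌈1265/62⌉ − ⌈1210/62⌉ = 21 − 20 = 1
n=23: ⌈(24·55)/62⌉ − ⌈(23·55)/62⌉ = ⌈1320/62⌉ − ⌈1265/62⌉ = 22 − 21 = 1
n=24: ⌈(25·55)/62⌉ − ⌈(24·55)/62⌉ = ⌈1375/62⌉ − ⌈1320/62⌉ = 23 − 22 = 1
n=25: ⌈(26·55)/62⌉ − ⌈(25·55)/62⌉ = ⌈1430/62⌉ − ⌈1375/62⌉ = 24 − 23 = 1
n=26: ⌈(27·55)/62⌉ − ⌈(26·55)/62⌉ = ⌈1485/62⌉ − ⌈1430/62⌉ = 24 − 24 = 0
n=27: ⌈(28·55)/62⌉ − ⌈(27·55)/62⌉ = ⌈1540/62⌉ − ⌈1485/62⌉ = 25 − 24 = 1
n=28: ⌈(29·55)/62⌉ − ⌈(28·55)/62⌉ = ⌈1595/62⌉ − ⌈1540/62⌉ = 26 − 25 = 1
n=29: ⌈(30·55)/62⌉ − ⌈(29·55)/62⌉ = ⌈1650/62⌉ − ⌈1595/62⌉ = 27 − 26 = 1


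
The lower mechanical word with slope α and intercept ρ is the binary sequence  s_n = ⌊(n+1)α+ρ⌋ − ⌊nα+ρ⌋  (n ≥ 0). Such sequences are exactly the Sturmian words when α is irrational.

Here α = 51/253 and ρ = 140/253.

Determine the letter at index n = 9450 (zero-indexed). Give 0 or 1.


0

(n+1)α + ρ = (9451·51 + 140) / 253 = 482141/253
nα + ρ     = (9450·51 + 140) / 253 = 482090/253
⌊482141/253⌋ = 1905,  ⌊482090/253⌋ = 1905
s_{9450} = 1905 − 1905 = 0


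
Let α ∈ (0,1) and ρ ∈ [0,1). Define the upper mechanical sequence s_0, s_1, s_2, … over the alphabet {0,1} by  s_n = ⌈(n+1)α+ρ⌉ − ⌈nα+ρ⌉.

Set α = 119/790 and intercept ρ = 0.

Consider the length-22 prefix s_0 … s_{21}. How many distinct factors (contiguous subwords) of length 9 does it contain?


t_n = ⌈(n·119)/790⌉ for n = 0 … 22:
  n=0…9: ⌈0/790⌉=0 ⌈119/790⌉=1 ⌈238/790⌉=1 ⌈357/790⌉=1 ⌈476/790⌉=1 ⌈595/790⌉=1 ⌈714/790⌉=1 ⌈833/790⌉=2 ⌈952/790⌉=2 ⌈1071/790⌉=2
  n=10…19: ⌈1190/790⌉=2 ⌈1309/790⌉=2 ⌈1428/790⌉=2 ⌈1547/790⌉=2 ⌈1666/790⌉=3 ⌈1785/790⌉=3 ⌈1904/790⌉=3 ⌈2023/790⌉=3 ⌈2142/790⌉=3 ⌈2261/790⌉=3
  n=20…22: ⌈2380/790⌉=4 ⌈2499/790⌉=4 ⌈2618/790⌉=4
s_n = t_(n+1) − t_n for n = 0 … 21 gives
prefix = 1000001000000100000100
slide a length-9 window over [0..8] … [13..21] (14 windows); first occurrence of each distinct factor:
  [  0..  8] 100000100
  [  1..  9] 000001000
  [  2.. 10] 000010000
  [  3.. 11] 000100000
  [  4.. 12] 001000000
  [  5.. 13] 010000001
  [  6.. 14] 100000010
  [  7.. 15] 000000100
  [ 11.. 19] 001000001
  [ 12.. 20] 010000010
  (the other 4 windows repeat one of these)
distinct factors: {000000100, 000001000, 000010000, 000100000, 001000000, 001000001, 010000001, 010000010, 100000010, 100000100}
count = 10  (Sturmian bound for length 9 is 10)

10


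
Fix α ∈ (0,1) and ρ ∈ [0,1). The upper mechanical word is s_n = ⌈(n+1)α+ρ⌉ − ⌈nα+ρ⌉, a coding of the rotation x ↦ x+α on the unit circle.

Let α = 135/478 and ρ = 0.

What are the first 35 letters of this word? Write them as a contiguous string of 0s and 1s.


n=0: ⌈(1·135)/478⌉ − ⌈(0·135)/478⌉ = ⌈135/478⌉ − ⌈0/478⌉ = 1 − 0 = 1
n=1: ⌈(2·135)/478⌉ − ⌈(1·135)/478⌉ = ⌈270/478⌉ − ⌈135/478⌉ = 1 − 1 = 0
n=2: ⌈(3·135)/478⌉ − ⌈(2·135)/478⌉ = ⌈405/478⌉ − ⌈270/478⌉ = 1 − 1 = 0
n=3: ⌈(4·135)/478⌉ − ⌈(3·135)/478⌉ = ⌈540/478⌉ − ⌈405/478⌉ = 2 − 1 = 1
n=4: ⌈(5·135)/478⌉ − ⌈(4·135)/478⌉ = ⌈675/478⌉ − ⌈540/478⌉ = 2 − 2 = 0
n=5: ⌈(6·135)/478⌉ − ⌈(5·135)/478⌉ = ⌈810/478⌉ − ⌈675/478⌉ = 2 − 2 = 0
n=6: ⌈(7·135)/478⌉ − ⌈(6·135)/478⌉ = ⌈945/478⌉ − ⌈810/478⌉ = 2 − 2 = 0
n=7: ⌈(8·135)/478⌉ − ⌈(7·135)/478⌉ = ⌈1080/478⌉ − ⌈945/478⌉ = 3 − 2 = 1
n=8: ⌈(9·135)/478⌉ − ⌈(8·135)/478⌉ = ⌈1215/478⌉ − ⌈1080/478⌉ = 3 − 3 = 0
n=9: ⌈(10·135)/478⌉ − ⌈(9·135)/478⌉ = ⌈1350/478⌉ − ⌈1215/478⌉ = 3 − 3 = 0
n=10: ⌈(11·135)/478⌉ − ⌈(10·135)/478⌉ = ⌈1485/478⌉ − ⌈1350/478⌉ = 4 − 3 = 1
n=11: ⌈(12·135)/478⌉ − ⌈(11·135)/478⌉ = ⌈1620/478⌉ − ⌈1485/478⌉ = 4 − 4 = 0
n=12: ⌈(13·135)/478⌉ − ⌈(12·135)/478⌉ = ⌈1755/478⌉ − ⌈1620/478⌉ = 4 − 4 = 0
n=13: ⌈(14·135)/478⌉ − ⌈(13·135)/478⌉ = ⌈1890/478⌉ − ⌈1755/478⌉ = 4 − 4 = 0
n=14: ⌈(15·135)/478⌉ − ⌈(14·135)/478⌉ = ⌈2025/478⌉ − ⌈1890/478⌉ = 5 − 4 = 1
n=15: ⌈(16·135)/478⌉ − ⌈(15·135)/478⌉ = ⌈2160/478⌉ − ⌈2025/478⌉ = 5 − 5 = 0
n=16: ⌈(17·135)/478⌉ − ⌈(16·135)/478⌉ = ⌈2295/478⌉ − ⌈2160/478⌉ = 5 − 5 = 0
n=17: ⌈(18·135)/478⌉ − ⌈(17·135)/478⌉ = ⌈2430/478⌉ − ⌈2295/478⌉ = 6 − 5 = 1
n=18: ⌈(19·135)/478⌉ − ⌈(18·135)/478⌉ = ⌈2565/478⌉ − ⌈2430/478⌉ = 6 − 6 = 0
n=19: ⌈(20·135)/478⌉ − ⌈(19·135)/478⌉ = ⌈2700/478⌉ − ⌈2565/478⌉ = 6 − 6 = 0
n=20: ⌈(21·135)/478⌉ − ⌈(20·135)/478⌉ = ⌈2835/478⌉ − ⌈2700/478⌉ = 6 − 6 = 0
n=21: ⌈(22·135)/478⌉ − ⌈(21·135)/478⌉ = ⌈2970/478⌉ − ⌈2835/478⌉ = 7 − 6 = 1
n=22: ⌈(23·135)/478⌉ − ⌈(22·135)/478⌉ = ⌈3105/478⌉ − ⌈2970/478⌉ = 7 − 7 = 0
n=23: ⌈(24·135)/478⌉ − ⌈(23·135)/478⌉ = ⌈3240/478⌉ − ⌈3105/478⌉ = 7 − 7 = 0
n=24: ⌈(25·135)/478⌉ − ⌈(24·135)/478⌉ = ⌈3375/478⌉ − ⌈3240/478⌉ = 8 − 7 = 1
n=25: ⌈(26·135)/478⌉ − ⌈(25·135)/478⌉ = ⌈3510/478⌉ − ⌈3375/478⌉ = 8 − 8 = 0
n=26: ⌈(27·135)/478⌉ − ⌈(26·135)/478⌉ = ⌈3645/478⌉ − ⌈3510/478⌉ = 8 − 8 = 0
n=27: ⌈(28·135)/478⌉ − ⌈(27·135)/478⌉ = ⌈3780/478⌉ − ⌈3645/478⌉ = 8 − 8 = 0
n=28: ⌈(29·135)/478⌉ − ⌈(28·135)/478⌉ = ⌈3915/478⌉ − ⌈3780/478⌉ = 9 − 8 = 1
n=29: ⌈(30·135)/478⌉ − ⌈(29·135)/478⌉ = ⌈4050/478⌉ − ⌈3915/478⌉ = 9 − 9 = 0
n=30: ⌈(31·135)/478⌉ − ⌈(30·135)/478⌉ = ⌈4185/478⌉ − ⌈4050/478⌉ = 9 − 9 = 0
n=31: ⌈(32·135)/478⌉ − ⌈(31·135)/478⌉ = ⌈4320/478⌉ − ⌈4185/478⌉ = 10 − 9 = 1
n=32: ⌈(33·135)/478⌉ − ⌈(32·135)/478⌉ = ⌈4455/478⌉ − ⌈4320/478⌉ = 10 − 10 = 0
n=33: ⌈(34·135)/478⌉ − ⌈(33·135)/478⌉ = ⌈4590/478⌉ − ⌈4455/478⌉ = 10 − 10 = 0
n=34: ⌈(35·135)/478⌉ − ⌈(34·135)/478⌉ = ⌈4725/478⌉ − ⌈4590/478⌉ = 10 − 10 = 0

10010001001000100100010010001001000


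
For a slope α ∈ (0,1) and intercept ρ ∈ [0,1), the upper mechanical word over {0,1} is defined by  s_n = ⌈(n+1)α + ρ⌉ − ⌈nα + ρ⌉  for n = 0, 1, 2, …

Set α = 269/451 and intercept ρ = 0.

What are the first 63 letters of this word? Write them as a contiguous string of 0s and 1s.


n=0: ⌈(1·269)/451⌉ − ⌈(0·269)/451⌉ = ⌈269/451⌉ − ⌈0/451⌉ = 1 − 0 = 1
n=1: ⌈(2·269)/451⌉ − ⌈(1·269)/451⌉ = ⌈538/451⌉ − ⌈269/451⌉ = 2 − 1 = 1
n=2: ⌈(3·269)/451⌉ − ⌈(2·269)/451⌉ = ⌈807/451⌉ − ⌈538/451⌉ = 2 − 2 = 0
n=3: ⌈(4·269)/451⌉ − ⌈(3·269)/451⌉ = ⌈1076/451⌉ − ⌈807/451⌉ = 3 − 2 = 1
n=4: ⌈(5·269)/451⌉ − ⌈(4·269)/451⌉ = ⌈1345/451⌉ − ⌈1076/451⌉ = 3 − 3 = 0
n=5: ⌈(6·269)/451⌉ − ⌈(5·269)/451⌉ = ⌈1614/451⌉ − ⌈1345/451⌉ = 4 − 3 = 1
n=6: ⌈(7·269)/451⌉ − ⌈(6·269)/451⌉ = ⌈1883/451⌉ − ⌈1614/451⌉ = 5 − 4 = 1
n=7: ⌈(8·269)/451⌉ − ⌈(7·269)/451⌉ = ⌈2152/451⌉ − ⌈1883/451⌉ = 5 − 5 = 0
n=8: ⌈(9·269)/451⌉ − ⌈(8·269)/451⌉ = ⌈2421/451⌉ − ⌈2152/451⌉ = 6 − 5 = 1
n=9: ⌈(10·269)/451⌉ − ⌈(9·269)/451⌉ = ⌈2690/451⌉ − ⌈2421/451⌉ = 6 − 6 = 0
n=10: ⌈(11·269)/451⌉ − ⌈(10·269)/451⌉ = ⌈2959/451⌉ − ⌈2690/451⌉ = 7 − 6 = 1
n=11: ⌈(12·269)/451⌉ − ⌈(11·269)/451⌉ = ⌈3228/451⌉ − ⌈2959/451⌉ = 8 − 7 = 1
n=12: ⌈(13·269)/451⌉ − ⌈(12·269)/451⌉ = ⌈3497/451⌉ − ⌈3228/451⌉ = 8 − 8 = 0
n=13: ⌈(14·269)/451⌉ − ⌈(13·269)/451⌉ = ⌈3766/451⌉ − ⌈3497/451⌉ = 9 − 8 = 1
n=14: ⌈(15·269)/451⌉ − ⌈(14·269)/451⌉ = ⌈4035/451⌉ − ⌈3766/451⌉ = 9 − 9 = 0
n=15: ⌈(16·269)/451⌉ − ⌈(15·269)/451⌉ = ⌈4304/451⌉ − ⌈4035/451⌉ = 10 − 9 = 1
n=16: ⌈(17·269)/451⌉ − ⌈(16·269)/451⌉ = ⌈4573/451⌉ − ⌈4304/451⌉ = 11 − 10 = 1
n=17: ⌈(18·269)/451⌉ − ⌈(17·269)/451⌉ = ⌈4842/451⌉ − ⌈4573/451⌉ = 11 − 11 = 0
n=18: ⌈(19·269)/451⌉ − ⌈(18·269)/451⌉ = ⌈5111/451⌉ − ⌈4842/451⌉ = 12 − 11 = 1
n=19: ⌈(20·269)/451⌉ − ⌈(19·269)/451⌉ = ⌈5380/451⌉ − ⌈5111/451⌉ = 12 − 12 = 0
n=20: ⌈(21·269)/451⌉ − ⌈(20·269)/451⌉ = ⌈5649/451⌉ − ⌈5380/451⌉ = 13 − 12 = 1
n=21: ⌈(22·269)/451⌉ − ⌈(21·269)/451⌉ = ⌈5918/451⌉ − ⌈5649/451⌉ = 14 − 13 = 1
n=22: ⌈(23·269)/451⌉ − ⌈(22·269)/451⌉ = ⌈6187/451⌉ − ⌈5918/451⌉ = 14 − 14 = 0
n=23: ⌈(24·269)/451⌉ − ⌈(23·269)/451⌉ = ⌈6456/451⌉ − ⌈6187/451⌉ = 15 − 14 = 1
n=24: ⌈(25·269)/451⌉ − ⌈(24·269)/451⌉ = ⌈6725/451⌉ − ⌈6456/451⌉ = 15 − 15 = 0
n=25: ⌈(26·269)/451⌉ − ⌈(25·269)/451⌉ = ⌈6994/451⌉ − ⌈6725/451⌉ = 16 − 15 = 1
n=26: ⌈(27·269)/451⌉ − ⌈(26·269)/451⌉ = ⌈7263/451⌉ − ⌈6994/451⌉ = 17 − 16 = 1
n=27: ⌈(28·269)/451⌉ − ⌈(27·269)/451⌉ = ⌈7532/451⌉ − ⌈7263/451⌉ = 17 − 17 = 0
n=28: ⌈(29·269)/451⌉ − ⌈(28·269)/451⌉ = ⌈7801/451⌉ − ⌈7532/451⌉ = 18 − 17 = 1
n=29: ⌈(30·269)/451⌉ − ⌈(29·269)/451⌉ = ⌈8070/451⌉ − ⌈7801/451⌉ = 18 − 18 = 0
n=30: ⌈(31·269)/451⌉ − ⌈(30·269)/451⌉ = ⌈8339/451⌉ − ⌈8070/451⌉ = 19 − 18 = 1
n=31: ⌈(32·269)/451⌉ − ⌈(31·269)/451⌉ = ⌈8608/451⌉ − ⌈8339/451⌉ = 20 − 19 = 1
n=32: ⌈(33·269)/451⌉ − ⌈(32·269)/451⌉ = ⌈8877/451⌉ − ⌈8608/451⌉ = 20 − 20 = 0
n=33: ⌈(34·269)/451⌉ − ⌈(33·269)/451⌉ = ⌈9146/451⌉ − ⌈8877/451⌉ = 21 − 20 = 1
n=34: ⌈(35·269)/451⌉ − ⌈(34·269)/451⌉ = ⌈9415/451⌉ − ⌈9146/451⌉ = 21 − 21 = 0
n=35: ⌈(36·269)/451⌉ − ⌈(35·269)/451⌉ = ⌈9684/451⌉ − ⌈9415/451⌉ = 22 − 21 = 1
n=36: ⌈(37·269)/451⌉ − ⌈(36·269)/451⌉ = ⌈9953/451⌉ − ⌈9684/451⌉ = 23 − 22 = 1
n=37: ⌈(38·269)/451⌉ − ⌈(37·269)/451⌉ = ⌈10222/451⌉ − ⌈9953/451⌉ = 23 − 23 = 0
n=38: ⌈(39·269)/451⌉ − ⌈(38·269)/451⌉ = ⌈10491/451⌉ − ⌈10222/451⌉ = 24 − 23 = 1
n=39: ⌈(40·269)/451⌉ − ⌈(39·269)/451⌉ = ⌈10760/451⌉ − ⌈10491/451⌉ = 24 − 24 = 0
n=40: ⌈(41·269)/451⌉ − ⌈(40·269)/451⌉ = ⌈11029/451⌉ − ⌈10760/451⌉ = 25 − 24 = 1
n=41: ⌈(42·269)/451⌉ − ⌈(41·269)/451⌉ = ⌈11298/451⌉ − ⌈11029/451⌉ = 26 − 25 = 1
n=42: ⌈(43·269)/451⌉ − ⌈(42·269)/451⌉ = ⌈11567/451⌉ − ⌈11298/451⌉ = 26 − 26 = 0
n=43: ⌈(44·269)/451⌉ − ⌈(43·269)/451⌉ = ⌈11836/451⌉ − ⌈11567/451⌉ = 27 − 26 = 1
n=44: ⌈(45·269)/451⌉ − ⌈(44·269)/451⌉ = ⌈12105/451⌉ − ⌈11836/451⌉ = 27 − 27 = 0
n=45: ⌈(46·269)/451⌉ − ⌈(45·269)/451⌉ = ⌈12374/451⌉ − ⌈12105/451⌉ = 28 − 27 = 1
n=46: ⌈(47·269)/451⌉ − ⌈(46·269)/451⌉ = ⌈12643/451⌉ − ⌈12374/451⌉ = 29 − 28 = 1
n=47: ⌈(48·269)/451⌉ − ⌈(47·269)/451⌉ = ⌈12912/451⌉ − ⌈12643/451⌉ = 29 − 29 = 0
n=48: ⌈(49·269)/451⌉ − ⌈(48·269)/451⌉ = ⌈13181/451⌉ − ⌈12912/451⌉ = 30 − 29 = 1
n=49: ⌈(50·269)/451⌉ − ⌈(49·269)/451⌉ = ⌈13450/451⌉ − ⌈13181/451⌉ = 30 − 30 = 0
n=50: ⌈(51·269)/451⌉ − ⌈(50·269)/451⌉ = ⌈13719/451⌉ − ⌈13450/451⌉ = 31 − 30 = 1
n=51: ⌈(52·269)/451⌉ − ⌈(51·269)/451⌉ = ⌈13988/451⌉ − ⌈13719/451⌉ = 32 − 31 = 1
n=52: ⌈(53·269)/451⌉ − ⌈(52·269)/451⌉ = ⌈14257/451⌉ − ⌈13988/451⌉ = 32 − 32 = 0
n=53: ⌈(54·269)/451⌉ − ⌈(53·269)/451⌉ = ⌈14526/451⌉ − ⌈14257/451⌉ = 33 − 32 = 1
n=54: ⌈(55·269)/451⌉ − ⌈(54·269)/451⌉ = ⌈14795/451⌉ − ⌈14526/451⌉ = 33 − 33 = 0
n=55: ⌈(56·269)/451⌉ − ⌈(55·269)/451⌉ = ⌈15064/451⌉ − ⌈14795/451⌉ = 34 − 33 = 1
n=56: ⌈(57·269)/451⌉ − ⌈(56·269)/451⌉ = ⌈15333/451⌉ − ⌈15064/451⌉ = 34 − 34 = 0
n=57: ⌈(58·269)/451⌉ − ⌈(57·269)/451⌉ = ⌈15602/451⌉ − ⌈15333/451⌉ = 35 − 34 = 1
n=58: ⌈(59·269)/451⌉ − ⌈(58·269)/451⌉ = ⌈15871/451⌉ − ⌈15602/451⌉ = 36 − 35 = 1
n=59: ⌈(60·269)/451⌉ − ⌈(59·269)/451⌉ = ⌈16140/451⌉ − ⌈15871/451⌉ = 36 − 36 = 0
n=60: ⌈(61·269)/451⌉ − ⌈(60·269)/451⌉ = ⌈16409/451⌉ − ⌈16140/451⌉ = 37 − 36 = 1
n=61: ⌈(62·269)/451⌉ − ⌈(61·269)/451⌉ = ⌈16678/451⌉ − ⌈16409/451⌉ = 37 − 37 = 0
n=62: ⌈(63·269)/451⌉ − ⌈(62·269)/451⌉ = ⌈16947/451⌉ − ⌈16678/451⌉ = 38 − 37 = 1

110101101011010110101101011010110101101011010110101101010110101
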